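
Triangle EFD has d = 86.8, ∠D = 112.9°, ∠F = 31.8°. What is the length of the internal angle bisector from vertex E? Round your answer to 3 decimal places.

The third angle is ∠E = 180° − ∠F − ∠D = 35.30°.
Law of sines: e = d·sin E/sin D ≈ 54.449.
Law of sines: f = d·sin F/sin D ≈ 49.653.
The bisector from E has length 2·f·d·cos(∠E/2)/(f+d) ≈ 60.197.

60.197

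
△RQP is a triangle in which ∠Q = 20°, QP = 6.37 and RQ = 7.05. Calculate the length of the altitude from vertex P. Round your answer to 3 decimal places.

By the law of cosines, PR² = RQ² + QP² − 2·RQ·QP·cos Q = 5.879, so PR ≈ 2.4247.
Area = ½·RQ·QP·sin Q ≈ 7.6798.
The altitude from P has length 2·area/RQ ≈ 2.1787.

2.179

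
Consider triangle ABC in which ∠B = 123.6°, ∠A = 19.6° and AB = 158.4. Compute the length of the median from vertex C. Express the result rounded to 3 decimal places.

The third angle is ∠C = 180° − ∠A − ∠B = 36.80°.
Law of sines: BC = AB·sin A/sin C ≈ 88.704.
Law of sines: CA = AB·sin B/sin C ≈ 220.25.
Median from C: ½√(2·BC² + 2·CA² − AB²) ≈ 148.04.

m_C ≈ 148.042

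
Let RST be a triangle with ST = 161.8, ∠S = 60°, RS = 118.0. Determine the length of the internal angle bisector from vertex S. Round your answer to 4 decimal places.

118.1880

By the law of cosines, TR² = RS² + ST² − 2·RS·ST·cos S = 21011, so TR ≈ 144.95.
The bisector from S has length 2·RS·ST·cos(∠S/2)/(RS+ST) ≈ 118.19.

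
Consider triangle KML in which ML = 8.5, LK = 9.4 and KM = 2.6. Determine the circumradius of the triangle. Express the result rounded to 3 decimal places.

By the law of cosines, cos K = (LK² + KM² − ML²) / (2·LK·KM) ≈ 0.46788, so ∠K ≈ 62.10°.
Circumradius = ML/(2 sin K) ≈ 4.8088.

R ≈ 4.809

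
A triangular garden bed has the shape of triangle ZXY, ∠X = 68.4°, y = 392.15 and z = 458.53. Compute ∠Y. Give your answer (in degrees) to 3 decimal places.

49.250

By the law of cosines, x² = y² + z² − 2·y·z·cos X = 2.3164e+05, so x ≈ 481.29.
Law of cosines again: cos Y = (z² + x² − y²)/(2·z·x) ≈ 0.65276, so ∠Y ≈ 49.25°.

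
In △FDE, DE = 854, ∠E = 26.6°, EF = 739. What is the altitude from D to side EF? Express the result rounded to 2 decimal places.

By the law of cosines, FD² = DE² + EF² − 2·DE·EF·cos E = 1.4682e+05, so FD ≈ 383.18.
Area = ½·DE·EF·sin E ≈ 1.4129e+05.
The altitude from D has length 2·area/EF ≈ 382.39.

h_D ≈ 382.39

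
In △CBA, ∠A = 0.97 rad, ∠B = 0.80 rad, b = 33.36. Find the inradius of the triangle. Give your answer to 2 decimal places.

r ≈ 10.69

The third angle is ∠C = π − ∠B − ∠A = 1.372 rad.
Law of sines: c = b·sin C/sin B ≈ 45.584.
Law of sines: a = b·sin A/sin B ≈ 38.361.
Area = ½·b·c·sin A ≈ 627.2.
Semiperimeter s = (45.584+33.36+38.361)/2 = 58.653.
Inradius = area/s = 627.2/58.653 ≈ 10.694.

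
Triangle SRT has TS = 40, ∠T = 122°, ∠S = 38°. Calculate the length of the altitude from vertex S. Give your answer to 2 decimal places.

The third angle is ∠R = 180° − ∠T − ∠S = 20.00°.
Law of sines: RT = TS·sin S/sin R ≈ 72.003.
Law of sines: SR = TS·sin T/sin R ≈ 99.181.
Area = ½·TS·RT·sin T ≈ 1221.2.
The altitude from S has length 2·area/RT ≈ 33.922.

h_S ≈ 33.92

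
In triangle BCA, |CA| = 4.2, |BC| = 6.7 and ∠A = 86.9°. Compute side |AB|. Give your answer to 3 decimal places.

Law of sines: sin B = |CA|·sin A/|BC| ≈ 0.62595.
Since |BC| ≥ |CA|, only the acute value applies: ∠B ≈ 38.75°.
Then ∠C = 180° − ∠A − ∠B ≈ 54.35°.
Law of sines gives |AB| = |BC|·sin C/sin A ≈ 5.4522.

5.452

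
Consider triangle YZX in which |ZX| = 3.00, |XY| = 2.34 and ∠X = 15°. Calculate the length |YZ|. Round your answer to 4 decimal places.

0.9560

By the law of cosines, |YZ|² = |ZX|² + |XY|² − 2·|ZX|·|XY|·cos X = 0.914, so |YZ| ≈ 0.95603.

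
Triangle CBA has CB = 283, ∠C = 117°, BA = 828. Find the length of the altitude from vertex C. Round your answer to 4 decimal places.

Law of sines: sin A = CB·sin C/BA ≈ 0.30453.
Since BA ≥ CB, only the acute value applies: ∠A ≈ 17.73°.
Then ∠B = 180° − ∠C − ∠A ≈ 45.27°.
Law of sines gives AC = BA·sin B/sin C ≈ 660.19.
Area = ½·BA·CB·sin B ≈ 83235.
The altitude from C has length 2·area/BA ≈ 201.05.

h_C ≈ 201.0514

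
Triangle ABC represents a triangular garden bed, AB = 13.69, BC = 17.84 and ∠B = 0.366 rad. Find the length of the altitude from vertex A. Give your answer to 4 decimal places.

4.8994

By the law of cosines, CA² = AB² + BC² − 2·AB·BC·cos B = 49.575, so CA ≈ 7.0409.
Area = ½·AB·BC·sin B ≈ 43.703.
The altitude from A has length 2·area/BC ≈ 4.8994.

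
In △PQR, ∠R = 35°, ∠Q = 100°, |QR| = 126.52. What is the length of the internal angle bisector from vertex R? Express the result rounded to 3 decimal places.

140.469

The third angle is ∠P = 180° − ∠Q − ∠R = 45.00°.
Law of sines: |RP| = |QR|·sin Q/sin P ≈ 176.21.
Law of sines: |PQ| = |QR|·sin R/sin P ≈ 102.63.
The bisector from R has length 2·|QR|·|RP|·cos(∠R/2)/(|QR|+|RP|) ≈ 140.47.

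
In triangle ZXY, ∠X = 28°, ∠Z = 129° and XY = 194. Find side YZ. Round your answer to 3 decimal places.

117.195

The third angle is ∠Y = 180° − ∠Z − ∠X = 23.00°.
Law of sines: YZ = XY·sin X/sin Z ≈ 117.19.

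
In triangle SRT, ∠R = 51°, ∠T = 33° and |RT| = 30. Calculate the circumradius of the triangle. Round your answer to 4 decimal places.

15.0826

The third angle is ∠S = 180° − ∠R − ∠T = 96.00°.
Law of sines: |TS| = |RT|·sin R/sin S ≈ 23.443.
Law of sines: |SR| = |RT|·sin T/sin S ≈ 16.429.
Circumradius = |RT|/(2 sin S) ≈ 15.083.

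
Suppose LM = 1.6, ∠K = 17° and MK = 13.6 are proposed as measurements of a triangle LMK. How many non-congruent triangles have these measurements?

0

MK·sin K = 13.6·sin(17°) ≈ 3.976.
Since LM = 1.6 < 3.976 = MK sin K, no triangle exists.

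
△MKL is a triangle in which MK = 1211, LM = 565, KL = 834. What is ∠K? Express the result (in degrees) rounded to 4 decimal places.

24.1711

By the law of cosines, cos K = (MK² + KL² − LM²) / (2·MK·KL) ≈ 0.91233, so ∠K ≈ 24.17°.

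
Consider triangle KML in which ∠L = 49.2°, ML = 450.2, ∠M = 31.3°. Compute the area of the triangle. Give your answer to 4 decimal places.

The third angle is ∠K = 180° − ∠M − ∠L = 99.50°.
Law of sines: LK = ML·sin M/sin K ≈ 237.14.
Law of sines: KM = ML·sin L/sin K ≈ 345.54.
Area = ½·ML·LK·sin L ≈ 40409.

area ≈ 40408.5126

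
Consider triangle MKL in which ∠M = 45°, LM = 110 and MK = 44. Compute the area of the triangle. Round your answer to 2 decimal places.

1711.20

Area = ½·LM·MK·sin M ≈ 1711.2.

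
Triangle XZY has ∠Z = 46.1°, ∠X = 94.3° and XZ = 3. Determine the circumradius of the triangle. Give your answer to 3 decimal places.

The third angle is ∠Y = 180° − ∠X − ∠Z = 39.60°.
Law of sines: ZY = XZ·sin X/sin Y ≈ 4.6932.
Law of sines: YX = XZ·sin Z/sin Y ≈ 3.3912.
Circumradius = XZ/(2 sin Y) ≈ 2.3532.

R ≈ 2.353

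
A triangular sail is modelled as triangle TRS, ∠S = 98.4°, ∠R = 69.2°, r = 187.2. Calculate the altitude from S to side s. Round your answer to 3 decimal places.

40.198

The third angle is ∠T = 180° − ∠R − ∠S = 12.40°.
Law of sines: t = r·sin T/sin R ≈ 43.001.
Law of sines: s = r·sin S/sin R ≈ 198.1.
Area = ½·r·t·sin S ≈ 3981.7.
The altitude from S has length 2·area/s ≈ 40.198.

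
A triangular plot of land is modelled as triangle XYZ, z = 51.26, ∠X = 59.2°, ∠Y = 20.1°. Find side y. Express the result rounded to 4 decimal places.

The third angle is ∠Z = 180° − ∠X − ∠Y = 100.70°.
Law of sines: y = z·sin Y/sin Z ≈ 17.928.

17.9277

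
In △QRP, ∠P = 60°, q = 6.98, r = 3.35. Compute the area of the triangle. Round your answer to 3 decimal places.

10.125

Area = ½·q·r·sin P ≈ 10.125.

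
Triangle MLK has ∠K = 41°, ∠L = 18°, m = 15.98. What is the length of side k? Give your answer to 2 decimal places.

The third angle is ∠M = 180° − ∠L − ∠K = 121.00°.
Law of sines: k = m·sin K/sin M ≈ 12.231.

12.23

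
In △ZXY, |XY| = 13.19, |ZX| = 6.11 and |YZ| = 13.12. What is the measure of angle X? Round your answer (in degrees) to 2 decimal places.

By the law of cosines, cos X = (|ZX|² + |XY|² − |YZ|²) / (2·|ZX|·|XY|) ≈ 0.24304, so ∠X ≈ 75.93°.

∠X ≈ 75.93°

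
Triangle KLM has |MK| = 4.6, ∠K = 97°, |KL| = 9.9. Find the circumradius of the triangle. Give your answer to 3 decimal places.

By the law of cosines, |LM|² = |MK|² + |KL|² − 2·|MK|·|KL|·cos K = 130.27, so |LM| ≈ 11.414.
Area = ½·|MK|·|KL|·sin K ≈ 22.6.
Circumradius = |LM|/(2 sin K) ≈ 5.7496.

5.750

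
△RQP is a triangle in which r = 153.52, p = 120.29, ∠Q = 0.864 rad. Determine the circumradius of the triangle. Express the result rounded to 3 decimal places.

By the law of cosines, q² = p² + r² − 2·p·r·cos Q = 14053, so q ≈ 118.55.
Area = ½·p·r·sin Q ≈ 7021.6.
Circumradius = q/(2 sin Q) ≈ 77.945.

77.945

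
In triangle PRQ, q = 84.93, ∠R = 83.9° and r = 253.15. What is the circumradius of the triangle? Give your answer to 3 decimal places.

127.296

Law of sines: sin Q = q·sin R/r ≈ 0.33359.
Since r ≥ q, only the acute value applies: ∠Q ≈ 19.49°.
Then ∠P = 180° − ∠R − ∠Q ≈ 76.61°.
Law of sines gives p = r·sin P/sin R ≈ 247.67.
Circumradius = r/(2 sin R) ≈ 127.3.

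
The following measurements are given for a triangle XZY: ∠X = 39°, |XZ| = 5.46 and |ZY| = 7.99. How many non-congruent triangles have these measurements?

1

|XZ|·sin X = 5.46·sin(39°) ≈ 3.436.
Since |ZY| ≥ |XZ|, exactly one triangle exists.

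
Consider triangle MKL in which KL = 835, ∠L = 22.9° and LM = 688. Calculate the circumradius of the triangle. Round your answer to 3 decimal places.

R ≈ 430.337

By the law of cosines, MK² = KL² + LM² − 2·KL·LM·cos L = 1.1216e+05, so MK ≈ 334.91.
Area = ½·KL·LM·sin L ≈ 1.1177e+05.
Circumradius = MK/(2 sin L) ≈ 430.34.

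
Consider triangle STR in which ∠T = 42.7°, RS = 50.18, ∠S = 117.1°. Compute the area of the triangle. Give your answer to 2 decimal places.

area ≈ 570.67

The third angle is ∠R = 180° − ∠S − ∠T = 20.20°.
Law of sines: TR = RS·sin S/sin T ≈ 65.871.
Law of sines: ST = RS·sin R/sin T ≈ 25.55.
Area = ½·RS·TR·sin R ≈ 570.67.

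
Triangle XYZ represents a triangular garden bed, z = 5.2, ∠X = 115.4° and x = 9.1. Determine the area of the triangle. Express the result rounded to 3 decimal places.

Law of sines: sin Z = z·sin X/x ≈ 0.51619.
Since x ≥ z, only the acute value applies: ∠Z ≈ 31.08°.
Then ∠Y = 180° − ∠X − ∠Z ≈ 33.52°.
Law of sines gives y = x·sin Y/sin X ≈ 5.5634.
Area = ½·x·z·sin Y ≈ 13.067.

area ≈ 13.067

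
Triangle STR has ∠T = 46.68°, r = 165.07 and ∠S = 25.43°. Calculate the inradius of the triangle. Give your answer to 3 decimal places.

24.457

The third angle is ∠R = 180° − ∠S − ∠T = 107.89°.
Law of sines: s = r·sin S/sin R ≈ 74.484.
Law of sines: t = r·sin T/sin R ≈ 126.2.
Area = ½·r·s·sin T ≈ 4472.5.
Semiperimeter p = (74.484+126.2+165.07)/2 = 182.87.
Inradius = area/p = 4472.5/182.87 ≈ 24.457.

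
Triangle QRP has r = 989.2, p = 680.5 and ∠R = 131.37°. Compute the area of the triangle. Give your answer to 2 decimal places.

Law of sines: sin P = p·sin R/r ≈ 0.51626.
Since r ≥ p, only the acute value applies: ∠P ≈ 31.08°.
Then ∠Q = 180° − ∠R − ∠P ≈ 17.55°.
Law of sines gives q = r·sin Q/sin R ≈ 397.43.
Area = ½·r·p·sin Q ≈ 1.0148e+05.

area ≈ 101479.97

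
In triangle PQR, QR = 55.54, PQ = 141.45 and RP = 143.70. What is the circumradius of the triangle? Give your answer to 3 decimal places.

By the law of cosines, cos P = (RP² + PQ² − QR²) / (2·RP·PQ) ≈ 0.92425, so ∠P ≈ 22.45°.
Circumradius = QR/(2 sin P) ≈ 72.735.

72.735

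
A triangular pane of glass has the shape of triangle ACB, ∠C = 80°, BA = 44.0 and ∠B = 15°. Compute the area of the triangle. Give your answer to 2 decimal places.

The third angle is ∠A = 180° − ∠C − ∠B = 85.00°.
Law of sines: CB = BA·sin A/sin C ≈ 44.509.
Law of sines: AC = BA·sin B/sin C ≈ 11.564.
Area = ½·BA·CB·sin B ≈ 253.43.

253.43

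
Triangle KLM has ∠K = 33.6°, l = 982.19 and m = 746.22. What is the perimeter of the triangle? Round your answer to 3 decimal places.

By the law of cosines, k² = l² + m² − 2·l·m·cos K = 3.006e+05, so k ≈ 548.27.
Semiperimeter s = (548.27+982.19+746.22)/2 = 1138.3.
Perimeter = 548.27 + 982.19 + 746.22 = 2276.7.

2276.676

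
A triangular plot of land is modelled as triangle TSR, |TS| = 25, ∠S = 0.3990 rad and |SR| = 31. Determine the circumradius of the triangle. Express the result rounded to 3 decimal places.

By the law of cosines, |RT|² = |TS|² + |SR|² − 2·|TS|·|SR|·cos S = 157.75, so |RT| ≈ 12.56.
Area = ½·|TS|·|SR|·sin S ≈ 150.54.
Circumradius = |RT|/(2 sin S) ≈ 16.165.

16.165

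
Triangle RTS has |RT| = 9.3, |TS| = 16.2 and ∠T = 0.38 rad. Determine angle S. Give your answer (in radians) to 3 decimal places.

0.428

By the law of cosines, |SR|² = |RT|² + |TS|² − 2·|RT|·|TS|·cos T = 69.105, so |SR| ≈ 8.3129.
Law of cosines again: cos S = (|TS|² + |SR|² − |RT|²)/(2·|TS|·|SR|) ≈ 0.90984, so ∠S ≈ 0.428 rad.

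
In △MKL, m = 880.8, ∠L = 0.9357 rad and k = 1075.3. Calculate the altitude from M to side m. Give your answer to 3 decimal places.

By the law of cosines, l² = m² + k² − 2·m·k·cos L = 8.0831e+05, so l ≈ 899.06.
Area = ½·m·k·sin L ≈ 3.8122e+05.
The altitude from M has length 2·area/m ≈ 865.63.

h_M ≈ 865.632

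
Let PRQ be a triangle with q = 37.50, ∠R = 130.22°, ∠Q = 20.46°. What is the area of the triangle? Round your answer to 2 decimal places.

The third angle is ∠P = 180° − ∠R − ∠Q = 29.32°.
Law of sines: p = q·sin P/sin Q ≈ 52.533.
Law of sines: r = q·sin R/sin Q ≈ 81.916.
Area = ½·q·p·sin R ≈ 752.12.

area ≈ 752.12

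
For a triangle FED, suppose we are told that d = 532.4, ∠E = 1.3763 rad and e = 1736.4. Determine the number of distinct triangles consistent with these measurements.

d·sin E = 532.4·sin(1.3763 rad) ≈ 522.4.
Since e ≥ d, exactly one triangle exists.

1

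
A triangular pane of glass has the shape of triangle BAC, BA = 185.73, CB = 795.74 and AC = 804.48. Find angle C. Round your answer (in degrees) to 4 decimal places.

By the law of cosines, cos C = (AC² + CB² − BA²) / (2·AC·CB) ≈ 0.97312, so ∠C ≈ 13.32°.

13.3155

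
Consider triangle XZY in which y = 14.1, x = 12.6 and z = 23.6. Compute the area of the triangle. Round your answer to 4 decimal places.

area ≈ 73.5255

Semiperimeter s = (12.6 + 23.6 + 14.1)/2 = 25.15.
Heron's formula: area = √(25.15·12.55·1.55·11.05) ≈ 73.525.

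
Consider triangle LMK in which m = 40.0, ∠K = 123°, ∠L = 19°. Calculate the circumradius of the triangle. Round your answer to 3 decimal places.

32.485

The third angle is ∠M = 180° − ∠K − ∠L = 38.00°.
Law of sines: l = m·sin L/sin M ≈ 21.152.
Law of sines: k = m·sin K/sin M ≈ 54.489.
Circumradius = m/(2 sin M) ≈ 32.485.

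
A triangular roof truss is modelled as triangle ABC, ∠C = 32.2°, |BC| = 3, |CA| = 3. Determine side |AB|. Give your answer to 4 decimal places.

1.6639

By the law of cosines, |AB|² = |BC|² + |CA|² − 2·|BC|·|CA|·cos C = 2.7685, so |AB| ≈ 1.6639.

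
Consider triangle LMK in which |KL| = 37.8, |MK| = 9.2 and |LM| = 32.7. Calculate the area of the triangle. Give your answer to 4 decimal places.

Semiperimeter s = (9.2 + 37.8 + 32.7)/2 = 39.85.
Heron's formula: area = √(39.85·30.65·2.05·7.15) ≈ 133.8.

133.8010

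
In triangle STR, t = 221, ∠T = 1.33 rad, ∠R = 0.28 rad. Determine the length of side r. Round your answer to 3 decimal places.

The third angle is ∠S = π − ∠T − ∠R = 1.532 rad.
Law of sines: r = t·sin R/sin T ≈ 62.889.

62.889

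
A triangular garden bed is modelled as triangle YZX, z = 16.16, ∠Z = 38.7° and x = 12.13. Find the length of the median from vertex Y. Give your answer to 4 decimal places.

7.9553

Law of sines: sin X = x·sin Z/z ≈ 0.46932.
Since z ≥ x, only the acute value applies: ∠X ≈ 27.99°.
Then ∠Y = 180° − ∠Z − ∠X ≈ 113.31°.
Law of sines gives y = z·sin Y/sin Z ≈ 23.736.
Median from Y: ½√(2·z² + 2·x² − y²) ≈ 7.9553.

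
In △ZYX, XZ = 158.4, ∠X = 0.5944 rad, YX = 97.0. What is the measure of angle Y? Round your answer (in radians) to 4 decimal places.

By the law of cosines, ZY² = YX² + XZ² − 2·YX·XZ·cos X = 9040.6, so ZY ≈ 95.082.
Law of cosines again: cos Y = (ZY² + YX² − XZ²)/(2·ZY·YX) ≈ -0.36003, so ∠Y ≈ 1.9391 rad.

∠Y ≈ 1.9391 rad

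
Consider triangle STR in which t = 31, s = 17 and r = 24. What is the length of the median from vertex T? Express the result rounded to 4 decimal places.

m_T ≈ 13.8654

Median from T: ½√(2·r² + 2·s² − t²) ≈ 13.865.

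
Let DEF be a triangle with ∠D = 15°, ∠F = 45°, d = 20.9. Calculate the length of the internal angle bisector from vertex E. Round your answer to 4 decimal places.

The third angle is ∠E = 180° − ∠F − ∠D = 120.00°.
Law of sines: e = d·sin E/sin D ≈ 69.933.
Law of sines: f = d·sin F/sin D ≈ 57.1.
The bisector from E has length 2·f·d·cos(∠E/2)/(f+d) ≈ 15.3.

t_E ≈ 15.2999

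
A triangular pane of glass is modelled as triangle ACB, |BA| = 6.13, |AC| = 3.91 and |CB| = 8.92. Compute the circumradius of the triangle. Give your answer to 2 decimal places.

R ≈ 5.37

By the law of cosines, cos A = (|BA|² + |AC|² − |CB|²) / (2·|BA|·|AC|) ≈ -0.55701, so ∠A ≈ 123.85°.
Circumradius = |CB|/(2 sin A) ≈ 5.3702.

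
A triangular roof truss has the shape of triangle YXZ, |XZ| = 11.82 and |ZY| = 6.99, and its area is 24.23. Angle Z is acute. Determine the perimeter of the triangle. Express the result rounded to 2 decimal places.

From area = ½·|XZ|·|ZY|·sin Z, we get sin Z = 2·area/(|XZ|·|ZY|) ≈ 0.58653.
Taking the acute solution, ∠Z ≈ 35.91°.
Law of cosines then gives |YX| ≈ 7.3984.
Perimeter = 11.82 + 6.99 + 7.3984 = 26.208.

perimeter ≈ 26.21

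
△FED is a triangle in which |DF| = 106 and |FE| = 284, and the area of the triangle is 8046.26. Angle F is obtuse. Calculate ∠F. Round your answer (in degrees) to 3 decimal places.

∠F ≈ 147.686°

From area = ½·|DF|·|FE|·sin F, we get sin F = 2·area/(|DF|·|FE|) ≈ 0.53456.
Taking the obtuse solution, ∠F ≈ 147.69°.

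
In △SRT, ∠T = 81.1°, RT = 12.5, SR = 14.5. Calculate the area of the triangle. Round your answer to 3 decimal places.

Law of sines: sin S = RT·sin T/SR ≈ 0.85169.
Since SR ≥ RT, only the acute value applies: ∠S ≈ 58.40°.
Then ∠R = 180° − ∠T − ∠S ≈ 40.50°.
Law of sines gives TS = SR·sin R/sin T ≈ 9.5326.
Area = ½·SR·RT·sin R ≈ 58.861.

area ≈ 58.861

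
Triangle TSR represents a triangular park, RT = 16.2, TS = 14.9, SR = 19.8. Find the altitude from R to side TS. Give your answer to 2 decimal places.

h_R ≈ 15.90

Semiperimeter s = (19.8 + 16.2 + 14.9)/2 = 25.45.
Heron's formula: area = √(25.45·5.65·9.25·10.55) ≈ 118.46.
The altitude from R has length 2·area/TS ≈ 15.9.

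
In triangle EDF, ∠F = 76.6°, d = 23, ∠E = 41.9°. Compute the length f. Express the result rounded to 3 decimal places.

The third angle is ∠D = 180° − ∠F − ∠E = 61.50°.
Law of sines: f = d·sin F/sin D ≈ 25.459.

25.459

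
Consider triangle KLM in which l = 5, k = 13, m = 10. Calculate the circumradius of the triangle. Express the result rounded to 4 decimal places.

By the law of cosines, cos K = (l² + m² − k²) / (2·l·m) ≈ -0.44000, so ∠K ≈ 116.10°.
Circumradius = k/(2 sin K) ≈ 7.2383.

R ≈ 7.2383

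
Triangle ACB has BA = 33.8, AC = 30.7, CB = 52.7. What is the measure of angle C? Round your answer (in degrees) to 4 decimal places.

∠C ≈ 37.2016°

By the law of cosines, cos C = (AC² + CB² − BA²) / (2·AC·CB) ≈ 0.79651, so ∠C ≈ 37.20°.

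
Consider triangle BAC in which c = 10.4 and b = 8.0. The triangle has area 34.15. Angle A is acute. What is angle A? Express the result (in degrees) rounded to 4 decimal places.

∠A ≈ 55.1763°

From area = ½·c·b·sin A, we get sin A = 2·area/(c·b) ≈ 0.82091.
Taking the acute solution, ∠A ≈ 55.18°.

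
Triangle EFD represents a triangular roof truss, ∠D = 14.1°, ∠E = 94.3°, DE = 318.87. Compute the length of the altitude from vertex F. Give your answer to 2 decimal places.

The third angle is ∠F = 180° − ∠D − ∠E = 71.60°.
Law of sines: FD = DE·sin E/sin F ≈ 335.1.
Law of sines: EF = DE·sin D/sin F ≈ 81.867.
Area = ½·DE·FD·sin D ≈ 13016.
The altitude from F has length 2·area/DE ≈ 81.636.

h_F ≈ 81.64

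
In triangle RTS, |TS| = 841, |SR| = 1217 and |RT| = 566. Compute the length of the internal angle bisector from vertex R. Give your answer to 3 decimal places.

t_R ≈ 731.829

By the law of cosines, cos R = (|SR|² + |RT|² − |TS|²) / (2·|SR|·|RT|) ≈ 0.79423, so ∠R ≈ 37.42°.
The bisector from R has length 2·|SR|·|RT|·cos(∠R/2)/(|SR|+|RT|) ≈ 731.83.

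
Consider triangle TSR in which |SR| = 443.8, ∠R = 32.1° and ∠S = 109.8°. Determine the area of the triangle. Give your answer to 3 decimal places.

79797.478

The third angle is ∠T = 180° − ∠S − ∠R = 38.10°.
Law of sines: |RT| = |SR|·sin S/sin T ≈ 676.72.
Law of sines: |TS| = |SR|·sin R/sin T ≈ 382.21.
Area = ½·|SR|·|RT|·sin R ≈ 79797.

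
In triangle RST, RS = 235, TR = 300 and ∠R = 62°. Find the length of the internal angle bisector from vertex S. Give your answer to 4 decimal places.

By the law of cosines, ST² = TR² + RS² − 2·TR·RS·cos R = 79030, so ST ≈ 281.12.
Law of cosines again: cos S = (RS² + ST² − TR²)/(2·RS·ST) ≈ 0.33494, so ∠S ≈ 70.43°.
The bisector from S has length 2·RS·ST·cos(∠S/2)/(RS+ST) ≈ 209.15.

209.1490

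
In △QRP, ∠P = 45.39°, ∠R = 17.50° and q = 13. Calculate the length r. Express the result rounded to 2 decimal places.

The third angle is ∠Q = 180° − ∠R − ∠P = 117.11°.
Law of sines: r = q·sin R/sin Q ≈ 4.3917.

4.39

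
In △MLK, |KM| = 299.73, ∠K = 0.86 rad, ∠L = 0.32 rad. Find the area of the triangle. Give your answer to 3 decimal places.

area ≈ 100058.407

The third angle is ∠M = π − ∠L − ∠K = 1.962 rad.
Law of sines: |LK| = |KM|·sin M/sin L ≈ 881.
Law of sines: |ML| = |KM|·sin K/sin L ≈ 722.1.
Area = ½·|KM|·|LK|·sin K ≈ 1.0006e+05.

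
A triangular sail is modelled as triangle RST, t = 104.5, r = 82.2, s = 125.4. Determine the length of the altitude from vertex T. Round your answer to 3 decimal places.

81.668

Semiperimeter p = (82.2 + 125.4 + 104.5)/2 = 156.05.
Heron's formula: area = √(156.05·73.85·30.65·51.55) ≈ 4267.1.
The altitude from T has length 2·area/t ≈ 81.668.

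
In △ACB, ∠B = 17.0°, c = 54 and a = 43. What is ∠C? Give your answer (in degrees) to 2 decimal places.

By the law of cosines, b² = a² + c² − 2·a·c·cos B = 323.92, so b ≈ 17.998.
Law of cosines again: cos C = (b² + a² − c²)/(2·b·a) ≈ -0.48008, so ∠C ≈ 118.69°.

∠C ≈ 118.69°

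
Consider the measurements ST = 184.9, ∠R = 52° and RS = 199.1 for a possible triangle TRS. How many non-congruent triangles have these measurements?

2

RS·sin R = 199.1·sin(52°) ≈ 156.9.
Since RS sin R < ST < RS (156.9 < 184.9 < 199.1), two triangles exist.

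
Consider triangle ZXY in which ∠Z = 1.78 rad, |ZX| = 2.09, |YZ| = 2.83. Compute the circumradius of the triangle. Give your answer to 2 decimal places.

By the law of cosines, |XY|² = |YZ|² + |ZX|² − 2·|YZ|·|ZX|·cos Z = 14.834, so |XY| ≈ 3.8515.
Area = ½·|YZ|·|ZX|·sin Z ≈ 2.8929.
Circumradius = |XY|/(2 sin Z) ≈ 1.9687.

1.97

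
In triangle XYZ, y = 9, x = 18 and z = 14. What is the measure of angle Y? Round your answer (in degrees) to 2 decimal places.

By the law of cosines, cos Y = (z² + x² − y²) / (2·z·x) ≈ 0.87103, so ∠Y ≈ 29.42°.

29.42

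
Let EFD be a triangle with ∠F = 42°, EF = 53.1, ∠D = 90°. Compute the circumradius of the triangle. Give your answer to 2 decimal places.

26.55

The third angle is ∠E = 180° − ∠F − ∠D = 48.00°.
Law of sines: FD = EF·sin E/sin D ≈ 39.461.
Law of sines: DE = EF·sin F/sin D ≈ 35.531.
Circumradius = EF/(2 sin D) ≈ 26.55.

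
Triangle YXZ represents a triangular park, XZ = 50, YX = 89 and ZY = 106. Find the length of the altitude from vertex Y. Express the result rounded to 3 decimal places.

Semiperimeter s = (50 + 106 + 89)/2 = 122.5.
Heron's formula: area = √(122.5·72.5·16.5·33.5) ≈ 2215.7.
The altitude from Y has length 2·area/XZ ≈ 88.626.

h_Y ≈ 88.626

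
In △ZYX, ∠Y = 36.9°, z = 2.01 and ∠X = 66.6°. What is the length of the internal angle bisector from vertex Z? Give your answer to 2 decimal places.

1.18

The third angle is ∠Z = 180° − ∠Y − ∠X = 76.50°.
Law of sines: y = z·sin Y/sin Z ≈ 1.2411.
Law of sines: x = z·sin X/sin Z ≈ 1.8971.
The bisector from Z has length 2·y·x·cos(∠Z/2)/(y+x) ≈ 1.1784.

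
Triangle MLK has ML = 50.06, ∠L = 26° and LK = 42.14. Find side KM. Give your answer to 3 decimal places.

By the law of cosines, KM² = ML² + LK² − 2·ML·LK·cos L = 489.72, so KM ≈ 22.13.

22.130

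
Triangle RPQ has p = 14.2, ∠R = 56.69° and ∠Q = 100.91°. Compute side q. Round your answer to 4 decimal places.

The third angle is ∠P = 180° − ∠Q − ∠R = 22.40°.
Law of sines: q = p·sin Q/sin P ≈ 36.59.

36.5899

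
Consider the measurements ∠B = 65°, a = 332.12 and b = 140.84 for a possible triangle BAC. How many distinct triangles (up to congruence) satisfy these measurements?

a·sin B = 332.12·sin(65°) ≈ 301.
Since b = 140.84 < 301 = a sin B, no triangle exists.

0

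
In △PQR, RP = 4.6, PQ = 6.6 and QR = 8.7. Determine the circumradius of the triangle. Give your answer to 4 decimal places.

By the law of cosines, cos P = (RP² + PQ² − QR²) / (2·RP·PQ) ≈ -0.18067, so ∠P ≈ 100.41°.
Circumradius = QR/(2 sin P) ≈ 4.4228.

4.4228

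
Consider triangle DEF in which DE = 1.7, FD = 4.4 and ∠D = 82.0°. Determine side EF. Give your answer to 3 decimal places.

By the law of cosines, EF² = FD² + DE² − 2·FD·DE·cos D = 20.168, so EF ≈ 4.4909.

4.491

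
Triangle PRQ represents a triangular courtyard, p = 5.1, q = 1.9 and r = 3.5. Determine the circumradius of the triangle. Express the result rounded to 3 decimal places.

3.946

By the law of cosines, cos P = (r² + q² − p²) / (2·r·q) ≈ -0.76316, so ∠P ≈ 139.74°.
Circumradius = p/(2 sin P) ≈ 3.9461.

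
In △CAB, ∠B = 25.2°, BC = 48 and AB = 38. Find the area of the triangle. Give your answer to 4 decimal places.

area ≈ 388.3107

Area = ½·AB·BC·sin B ≈ 388.31.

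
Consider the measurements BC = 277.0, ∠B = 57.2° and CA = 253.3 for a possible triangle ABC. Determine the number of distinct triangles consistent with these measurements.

BC·sin B = 277.0·sin(57.2°) ≈ 232.8.
Since BC sin B < CA < BC (232.8 < 253.3 < 277.0), two triangles exist.

2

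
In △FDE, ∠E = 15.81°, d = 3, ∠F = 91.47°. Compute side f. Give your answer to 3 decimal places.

The third angle is ∠D = 180° − ∠E − ∠F = 72.72°.
Law of sines: f = d·sin F/sin D ≈ 3.1408.

3.141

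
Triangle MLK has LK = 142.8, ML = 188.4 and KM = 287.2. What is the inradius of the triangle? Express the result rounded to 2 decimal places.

Semiperimeter s = (142.8 + 287.2 + 188.4)/2 = 309.2.
Heron's formula: area = √(309.2·166.4·22·120.8) ≈ 11693.
Inradius = area/s = 11693/309.2 ≈ 37.818.

37.82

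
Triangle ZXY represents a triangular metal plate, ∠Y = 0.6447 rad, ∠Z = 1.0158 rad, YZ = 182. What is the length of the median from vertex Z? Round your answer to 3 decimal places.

The third angle is ∠X = π − ∠Y − ∠Z = 1.4811 rad.
Law of sines: XY = YZ·sin Z/sin X ≈ 155.31.
Law of sines: ZX = YZ·sin Y/sin X ≈ 109.82.
Median from Z: ½√(2·YZ² + 2·ZX² − XY²) ≈ 128.69.

m_Z ≈ 128.692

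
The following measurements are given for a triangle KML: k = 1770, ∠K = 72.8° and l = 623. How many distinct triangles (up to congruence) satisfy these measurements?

l·sin K = 623·sin(72.8°) ≈ 595.1.
Since k ≥ l, exactly one triangle exists.

1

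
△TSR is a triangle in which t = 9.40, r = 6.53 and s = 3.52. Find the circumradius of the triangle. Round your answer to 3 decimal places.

By the law of cosines, cos T = (s² + r² − t²) / (2·s·r) ≈ -0.72499, so ∠T ≈ 136.47°.
Circumradius = t/(2 sin T) ≈ 6.8239.

6.824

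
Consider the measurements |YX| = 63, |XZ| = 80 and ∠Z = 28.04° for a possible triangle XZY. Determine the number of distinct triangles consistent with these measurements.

|XZ|·sin Z = 80·sin(28.04°) ≈ 37.61.
Since |XZ| sin Z < |YX| < |XZ| (37.61 < 63 < 80), two triangles exist.

2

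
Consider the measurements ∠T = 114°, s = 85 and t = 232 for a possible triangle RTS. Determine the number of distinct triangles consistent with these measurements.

s·sin T = 85·sin(114°) ≈ 77.65.
Since ∠T is not acute, a triangle exists only if t > s; here t > s, so there is exactly one triangle.

1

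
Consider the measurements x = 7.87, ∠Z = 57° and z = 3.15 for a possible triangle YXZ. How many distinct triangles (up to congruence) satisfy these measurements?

x·sin Z = 7.87·sin(57°) ≈ 6.6.
Since z = 3.15 < 6.6 = x sin Z, no triangle exists.

0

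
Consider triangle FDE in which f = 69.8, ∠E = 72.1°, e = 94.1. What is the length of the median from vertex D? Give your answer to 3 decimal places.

m_D ≈ 70.161

Law of sines: sin F = f·sin E/e ≈ 0.70586.
Since e ≥ f, only the acute value applies: ∠F ≈ 44.90°.
Then ∠D = 180° − ∠E − ∠F ≈ 63.00°.
Law of sines gives d = e·sin D/sin E ≈ 88.109.
Median from D: ½√(2·e² + 2·f² − d²) ≈ 70.161.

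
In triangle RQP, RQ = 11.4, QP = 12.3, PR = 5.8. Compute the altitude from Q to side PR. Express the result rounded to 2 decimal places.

11.35

Semiperimeter s = (12.3 + 5.8 + 11.4)/2 = 14.75.
Heron's formula: area = √(14.75·2.45·8.95·3.35) ≈ 32.916.
The altitude from Q has length 2·area/PR ≈ 11.35.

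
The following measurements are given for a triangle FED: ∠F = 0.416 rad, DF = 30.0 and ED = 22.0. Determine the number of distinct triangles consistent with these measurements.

DF·sin F = 30.0·sin(0.416 rad) ≈ 12.12.
Since DF sin F < ED < DF (12.12 < 22.0 < 30.0), two triangles exist.

2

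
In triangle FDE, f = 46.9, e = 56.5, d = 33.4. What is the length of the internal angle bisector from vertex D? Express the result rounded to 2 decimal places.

48.72

By the law of cosines, cos D = (e² + f² − d²) / (2·e·f) ≈ 0.80689, so ∠D ≈ 36.21°.
The bisector from D has length 2·e·f·cos(∠D/2)/(e+f) ≈ 48.717.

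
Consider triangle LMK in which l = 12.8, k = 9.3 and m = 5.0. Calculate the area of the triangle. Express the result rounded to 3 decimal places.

Semiperimeter s = (12.8 + 5 + 9.3)/2 = 13.55.
Heron's formula: area = √(13.55·0.75·8.55·4.25) ≈ 19.217.

19.217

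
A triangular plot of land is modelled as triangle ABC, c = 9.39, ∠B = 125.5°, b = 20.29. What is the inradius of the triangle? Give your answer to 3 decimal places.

2.371

Law of sines: sin C = c·sin B/b ≈ 0.37676.
Since b ≥ c, only the acute value applies: ∠C ≈ 22.13°.
Then ∠A = 180° − ∠B − ∠C ≈ 32.37°.
Law of sines gives a = b·sin A/sin B ≈ 13.342.
Area = ½·b·c·sin A ≈ 50.997.
Semiperimeter s = (13.342+20.29+9.39)/2 = 21.511.
Inradius = area/s = 50.997/21.511 ≈ 2.3707.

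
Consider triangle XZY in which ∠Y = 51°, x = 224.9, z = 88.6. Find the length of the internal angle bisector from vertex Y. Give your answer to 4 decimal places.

t_Y ≈ 114.7371

By the law of cosines, y² = x² + z² − 2·x·z·cos Y = 33350, so y ≈ 182.62.
The bisector from Y has length 2·x·z·cos(∠Y/2)/(x+z) ≈ 114.74.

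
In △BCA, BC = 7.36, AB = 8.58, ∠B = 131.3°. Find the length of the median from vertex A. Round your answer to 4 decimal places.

m_A ≈ 11.3506

By the law of cosines, CA² = AB² + BC² − 2·AB·BC·cos B = 211.14, so CA ≈ 14.531.
Median from A: ½√(2·CA² + 2·AB² − BC²) ≈ 11.351.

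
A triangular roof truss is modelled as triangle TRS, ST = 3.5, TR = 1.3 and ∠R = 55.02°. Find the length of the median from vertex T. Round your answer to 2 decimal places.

Law of sines: sin S = TR·sin R/ST ≈ 0.30433.
Since ST ≥ TR, only the acute value applies: ∠S ≈ 17.72°.
Then ∠T = 180° − ∠R − ∠S ≈ 107.26°.
Law of sines gives RS = ST·sin T/sin R ≈ 4.0793.
Median from T: ½√(2·ST² + 2·TR² − RS²) ≈ 1.6763.

m_T ≈ 1.68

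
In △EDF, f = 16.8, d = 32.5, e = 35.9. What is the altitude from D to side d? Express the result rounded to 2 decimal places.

Semiperimeter s = (35.9 + 32.5 + 16.8)/2 = 42.6.
Heron's formula: area = √(42.6·6.7·10.1·25.8) ≈ 272.72.
The altitude from D has length 2·area/d ≈ 16.783.

h_D ≈ 16.78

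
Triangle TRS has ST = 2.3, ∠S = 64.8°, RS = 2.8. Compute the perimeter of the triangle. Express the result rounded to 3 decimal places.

7.865

By the law of cosines, TR² = RS² + ST² − 2·RS·ST·cos S = 7.646, so TR ≈ 2.7651.
Semiperimeter s = (2.8+2.3+2.7651)/2 = 3.9326.
Perimeter = 2.8 + 2.3 + 2.7651 = 7.8651.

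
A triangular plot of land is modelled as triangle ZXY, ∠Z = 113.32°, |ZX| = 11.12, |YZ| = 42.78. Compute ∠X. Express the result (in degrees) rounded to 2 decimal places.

By the law of cosines, |XY|² = |YZ|² + |ZX|² − 2·|YZ|·|ZX|·cos Z = 2330.4, so |XY| ≈ 48.274.
Law of cosines again: cos X = (|ZX|² + |XY|² − |YZ|²)/(2·|ZX|·|XY|) ≈ 0.58116, so ∠X ≈ 54.47°.

∠X ≈ 54.47°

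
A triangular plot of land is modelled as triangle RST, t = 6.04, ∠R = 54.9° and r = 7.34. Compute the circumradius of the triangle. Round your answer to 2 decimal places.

4.49

Law of sines: sin T = t·sin R/r ≈ 0.67325.
Since r ≥ t, only the acute value applies: ∠T ≈ 42.32°.
Then ∠S = 180° − ∠R − ∠T ≈ 82.78°.
Law of sines gives s = r·sin S/sin R ≈ 8.9004.
Circumradius = r/(2 sin R) ≈ 4.4857.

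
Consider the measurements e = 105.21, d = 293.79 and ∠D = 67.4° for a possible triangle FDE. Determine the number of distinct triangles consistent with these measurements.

1

e·sin D = 105.21·sin(67.4°) ≈ 97.13.
Since d ≥ e, exactly one triangle exists.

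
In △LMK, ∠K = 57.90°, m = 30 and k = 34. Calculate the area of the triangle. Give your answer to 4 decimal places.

area ≈ 489.5734

Law of sines: sin M = m·sin K/k ≈ 0.74746.
Since k ≥ m, only the acute value applies: ∠M ≈ 48.37°.
Then ∠L = 180° − ∠K − ∠M ≈ 73.73°.
Law of sines gives l = k·sin L/sin K ≈ 38.528.
Area = ½·k·m·sin L ≈ 489.57.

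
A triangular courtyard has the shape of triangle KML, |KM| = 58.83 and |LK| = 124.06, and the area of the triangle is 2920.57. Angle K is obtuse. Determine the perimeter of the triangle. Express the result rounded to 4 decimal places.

349.0334

From area = ½·|LK|·|KM|·sin K, we get sin K = 2·area/(|LK|·|KM|) ≈ 0.80033.
Taking the obtuse solution, ∠K ≈ 126.84°.
Law of cosines then gives |ML| ≈ 166.14.
Perimeter = 166.14 + 124.06 + 58.83 = 349.03.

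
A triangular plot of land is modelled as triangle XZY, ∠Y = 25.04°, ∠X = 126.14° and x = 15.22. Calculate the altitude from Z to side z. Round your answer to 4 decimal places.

The third angle is ∠Z = 180° − ∠Y − ∠X = 28.82°.
Law of sines: z = x·sin Z/sin X ≈ 9.0851.
Law of sines: y = x·sin Y/sin X ≈ 7.9768.
Area = ½·x·z·sin Y ≈ 29.263.
The altitude from Z has length 2·area/z ≈ 6.4419.

6.4419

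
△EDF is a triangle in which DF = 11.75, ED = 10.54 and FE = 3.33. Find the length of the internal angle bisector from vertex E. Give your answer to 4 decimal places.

t_E ≈ 3.1479

By the law of cosines, cos E = (FE² + ED² − DF²) / (2·FE·ED) ≈ -0.22625, so ∠E ≈ 103.08°.
The bisector from E has length 2·FE·ED·cos(∠E/2)/(FE+ED) ≈ 3.1479.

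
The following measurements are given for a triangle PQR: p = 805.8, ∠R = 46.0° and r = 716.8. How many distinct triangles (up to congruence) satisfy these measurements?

2

p·sin R = 805.8·sin(46.0°) ≈ 579.6.
Since p sin R < r < p (579.6 < 716.8 < 805.8), two triangles exist.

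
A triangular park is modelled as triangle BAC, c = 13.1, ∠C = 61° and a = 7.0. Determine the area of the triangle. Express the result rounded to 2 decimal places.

45.84

Law of sines: sin A = a·sin C/c ≈ 0.46735.
Since c ≥ a, only the acute value applies: ∠A ≈ 27.86°.
Then ∠B = 180° − ∠C − ∠A ≈ 91.14°.
Law of sines gives b = c·sin B/sin C ≈ 14.975.
Area = ½·c·a·sin B ≈ 45.841.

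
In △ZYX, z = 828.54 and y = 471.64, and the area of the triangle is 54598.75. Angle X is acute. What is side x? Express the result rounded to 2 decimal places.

398.14

From area = ½·z·y·sin X, we get sin X = 2·area/(z·y) ≈ 0.27944.
Taking the acute solution, ∠X ≈ 16.23°.
Law of cosines then gives x ≈ 398.14.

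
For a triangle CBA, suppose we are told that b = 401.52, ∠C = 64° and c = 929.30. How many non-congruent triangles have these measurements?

1

b·sin C = 401.52·sin(64°) ≈ 360.9.
Since c ≥ b, exactly one triangle exists.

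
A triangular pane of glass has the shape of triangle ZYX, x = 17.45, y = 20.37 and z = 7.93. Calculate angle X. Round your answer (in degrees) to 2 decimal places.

By the law of cosines, cos X = (z² + y² − x²) / (2·z·y) ≈ 0.53648, so ∠X ≈ 57.56°.

57.56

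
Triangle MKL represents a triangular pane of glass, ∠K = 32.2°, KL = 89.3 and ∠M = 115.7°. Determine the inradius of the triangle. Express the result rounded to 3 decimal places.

r ≈ 12.866

The third angle is ∠L = 180° − ∠M − ∠K = 32.10°.
Law of sines: LM = KL·sin K/sin M ≈ 52.81.
Law of sines: MK = KL·sin L/sin M ≈ 52.664.
Area = ½·KL·LM·sin L ≈ 1253.
Semiperimeter s = (89.3+52.81+52.664)/2 = 97.387.
Inradius = area/s = 1253/97.387 ≈ 12.866.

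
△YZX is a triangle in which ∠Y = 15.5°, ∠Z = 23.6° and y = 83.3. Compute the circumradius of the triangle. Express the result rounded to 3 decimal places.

155.853

The third angle is ∠X = 180° − ∠Y − ∠Z = 140.90°.
Law of sines: z = y·sin Z/sin Y ≈ 124.79.
Law of sines: x = y·sin X/sin Y ≈ 196.59.
Circumradius = y/(2 sin Y) ≈ 155.85.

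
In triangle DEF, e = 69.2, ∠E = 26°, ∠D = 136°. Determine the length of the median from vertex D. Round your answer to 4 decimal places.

m_D ≈ 24.0404

The third angle is ∠F = 180° − ∠D − ∠E = 18.00°.
Law of sines: d = e·sin D/sin E ≈ 109.66.
Law of sines: f = e·sin F/sin E ≈ 48.781.
Median from D: ½√(2·e² + 2·f² − d²) ≈ 24.04.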